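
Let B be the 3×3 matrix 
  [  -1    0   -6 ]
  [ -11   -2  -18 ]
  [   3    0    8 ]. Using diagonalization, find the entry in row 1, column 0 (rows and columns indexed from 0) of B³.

Characteristic polynomial: t^3 - 5t^2 - 4t + 20 = (t - 5)(t - 2)(t + 2), so the eigenvalues are -2, 2, 5.
t=5: eigenvector (-1, -1, 1).
t=-2: eigenvector (0, 1, 0).
t=2: eigenvector (-2, 1, 1).
P = [[-1, 0, -2], [-1, 1, 1], [1, 0, 1]], D = diag(5, -2, 2), P⁻¹ = [[1, 0, 2], [2, 1, 3], [-1, 0, -1]].
B³ = P·diag(125, -8, 8)·P⁻¹ = [[-109, 0, -234], [-149, -8, -282], [117, 0, 242]].
The requested entry is -149.

-149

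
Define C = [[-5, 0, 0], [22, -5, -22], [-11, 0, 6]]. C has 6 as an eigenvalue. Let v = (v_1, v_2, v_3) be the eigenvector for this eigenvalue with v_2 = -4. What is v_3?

2

C − 6I = [[-11, 0, 0], [22, -11, -22], [-11, 0, 0]].
Solving (C − 6I)v = 0 gives the eigenspace spanned by (0, -4, 2).
With v_2 = -4, v = (0, -4, 2), so v_3 = 2.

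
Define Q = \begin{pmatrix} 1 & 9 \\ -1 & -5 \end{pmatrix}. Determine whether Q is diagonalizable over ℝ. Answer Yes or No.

Characteristic polynomial: p(λ) = λ^2 + 4λ + 4 = (λ + 2)^2.
λ = -2 has algebraic multiplicity 2; rank(Q + 2I) = 1, so geometric multiplicity = 1.
Geometric multiplicity < algebraic multiplicity, so Q is not diagonalizable.

No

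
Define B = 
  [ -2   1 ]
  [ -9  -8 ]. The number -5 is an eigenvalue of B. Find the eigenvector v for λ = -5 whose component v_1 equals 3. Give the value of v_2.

-9

B + 5I = [[3, 1], [-9, -3]].
Solving (B + 5I)v = 0 gives the eigenspace spanned by (3, -9).
With v_1 = 3, v = (3, -9), so v_2 = -9.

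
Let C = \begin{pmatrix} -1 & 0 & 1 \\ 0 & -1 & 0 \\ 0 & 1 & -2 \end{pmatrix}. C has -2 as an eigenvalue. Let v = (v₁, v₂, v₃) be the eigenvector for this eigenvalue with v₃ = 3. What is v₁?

-3

C + 2I = [[1, 0, 1], [0, 1, 0], [0, 1, 0]].
Solving (C + 2I)v = 0 gives the eigenspace spanned by (-3, 0, 3).
With v₃ = 3, v = (-3, 0, 3), so v₁ = -3.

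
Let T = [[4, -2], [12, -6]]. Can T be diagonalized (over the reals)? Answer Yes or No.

Characteristic polynomial: p(λ) = λ^2 + 2λ = λ(λ + 2).
All 2 eigenvalues are distinct, so T is diagonalizable.

Yes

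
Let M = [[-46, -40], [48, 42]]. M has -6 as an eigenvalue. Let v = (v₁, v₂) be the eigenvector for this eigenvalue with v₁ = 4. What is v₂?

M + 6I = [[-40, -40], [48, 48]].
Solving (M + 6I)v = 0 gives the eigenspace spanned by (4, -4).
With v₁ = 4, v = (4, -4), so v₂ = -4.

-4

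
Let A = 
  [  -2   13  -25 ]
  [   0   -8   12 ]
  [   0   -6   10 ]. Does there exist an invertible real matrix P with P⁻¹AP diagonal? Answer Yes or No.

Characteristic polynomial: p(t) = t^3 - 12t - 16 = (t - 4)(t + 2)^2.
t = -2 has algebraic multiplicity 2; rank(A + 2I) = 2, so geometric multiplicity = 1.
Geometric multiplicity < algebraic multiplicity, so A is not diagonalizable.

No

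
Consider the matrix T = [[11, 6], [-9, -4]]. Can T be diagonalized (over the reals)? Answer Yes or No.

Yes

Characteristic polynomial: p(μ) = μ^2 - 7μ + 10 = (μ - 5)(μ - 2).
All 2 eigenvalues are distinct, so T is diagonalizable.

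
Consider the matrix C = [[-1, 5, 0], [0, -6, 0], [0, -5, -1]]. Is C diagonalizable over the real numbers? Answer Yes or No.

Characteristic polynomial: p(μ) = μ^3 + 8μ^2 + 13μ + 6 = (μ + 1)^2(μ + 6).
μ = -1 has algebraic multiplicity 2; rank(C + 1I) = 1, so geometric multiplicity = 2.
Every eigenvalue has geometric = algebraic multiplicity, so C is diagonalizable.

Yes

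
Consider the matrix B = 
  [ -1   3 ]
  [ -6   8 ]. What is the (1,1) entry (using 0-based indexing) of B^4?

Characteristic polynomial: λ^2 - 7λ + 10 = (λ - 5)(λ - 2), so the eigenvalues are 2, 5.
λ=2: eigenvector (1, 1).
λ=5: eigenvector (1, 2).
P = [[1, 1], [1, 2]], D = diag(2, 5), P⁻¹ = [[2, -1], [-1, 1]].
B⁴ = P·diag(16, 625)·P⁻¹ = [[-593, 609], [-1218, 1234]].
The requested entry is 1234.

1234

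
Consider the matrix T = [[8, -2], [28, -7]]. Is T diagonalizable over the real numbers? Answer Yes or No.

Characteristic polynomial: p(s) = s^2 - s = s(s - 1).
All 2 eigenvalues are distinct, so T is diagonalizable.

Yes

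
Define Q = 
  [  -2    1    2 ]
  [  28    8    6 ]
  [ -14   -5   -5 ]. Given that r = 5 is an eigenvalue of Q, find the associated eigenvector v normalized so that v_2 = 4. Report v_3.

Q − 5I = [[-7, 1, 2], [28, 3, 6], [-14, -5, -10]].
Solving (Q − 5I)v = 0 gives the eigenspace spanned by (0, 4, -2).
With v_2 = 4, v = (0, 4, -2), so v_3 = -2.

-2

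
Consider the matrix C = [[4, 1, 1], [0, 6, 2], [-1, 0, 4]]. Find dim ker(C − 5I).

1

C − 5I = [[-1, 1, 1], [0, 1, 2], [-1, 0, -1]].
This matrix has rank 2, so its null space has dimension 3 − 2 = 1.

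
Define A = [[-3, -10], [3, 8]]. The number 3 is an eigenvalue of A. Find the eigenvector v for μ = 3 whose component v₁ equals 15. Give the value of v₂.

-9

A − 3I = [[-6, -10], [3, 5]].
Solving (A − 3I)v = 0 gives the eigenspace spanned by (15, -9).
With v₁ = 15, v = (15, -9), so v₂ = -9.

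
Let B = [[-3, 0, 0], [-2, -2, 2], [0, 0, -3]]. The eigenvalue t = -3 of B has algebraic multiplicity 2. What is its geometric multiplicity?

B + 3I = [[0, 0, 0], [-2, 1, 2], [0, 0, 0]].
This matrix has rank 1, so its null space has dimension 3 − 1 = 2.

2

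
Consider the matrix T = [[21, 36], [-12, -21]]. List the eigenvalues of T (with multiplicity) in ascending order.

-3, 3

Characteristic polynomial: p(s) = s^2 - 9 = (s - 3)(s + 3).
Roots (with multiplicity): -3, 3.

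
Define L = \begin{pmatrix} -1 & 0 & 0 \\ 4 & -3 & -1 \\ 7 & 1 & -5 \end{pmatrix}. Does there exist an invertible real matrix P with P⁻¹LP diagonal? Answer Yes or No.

Characteristic polynomial: p(s) = s^3 + 9s^2 + 24s + 16 = (s + 1)(s + 4)^2.
s = -4 has algebraic multiplicity 2; rank(L + 4I) = 2, so geometric multiplicity = 1.
Geometric multiplicity < algebraic multiplicity, so L is not diagonalizable.

No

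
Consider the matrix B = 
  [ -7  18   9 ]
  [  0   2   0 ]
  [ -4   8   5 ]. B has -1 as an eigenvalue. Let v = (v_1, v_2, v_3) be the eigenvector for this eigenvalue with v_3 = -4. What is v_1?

B + 1I = [[-6, 18, 9], [0, 3, 0], [-4, 8, 6]].
Solving (B + 1I)v = 0 gives the eigenspace spanned by (-6, 0, -4).
With v_3 = -4, v = (-6, 0, -4), so v_1 = -6.

-6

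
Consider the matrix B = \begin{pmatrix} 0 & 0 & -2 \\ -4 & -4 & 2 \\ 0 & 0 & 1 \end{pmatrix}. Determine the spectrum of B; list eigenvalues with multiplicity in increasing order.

-4, 0, 1

Characteristic polynomial: p(s) = s^3 + 3s^2 - 4s = s(s - 1)(s + 4).
Roots (with multiplicity): -4, 0, 1.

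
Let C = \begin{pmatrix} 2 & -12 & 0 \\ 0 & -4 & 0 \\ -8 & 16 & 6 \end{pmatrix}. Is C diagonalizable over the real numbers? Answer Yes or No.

Characteristic polynomial: p(μ) = μ^3 - 4μ^2 - 20μ + 48 = (μ - 6)(μ - 2)(μ + 4).
All 3 eigenvalues are distinct, so C is diagonalizable.

Yes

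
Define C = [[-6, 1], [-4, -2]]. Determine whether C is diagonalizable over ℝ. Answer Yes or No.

Characteristic polynomial: p(μ) = μ^2 + 8μ + 16 = (μ + 4)^2.
μ = -4 has algebraic multiplicity 2; rank(C + 4I) = 1, so geometric multiplicity = 1.
Geometric multiplicity < algebraic multiplicity, so C is not diagonalizable.

No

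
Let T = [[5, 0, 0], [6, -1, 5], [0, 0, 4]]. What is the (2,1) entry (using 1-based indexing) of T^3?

Characteristic polynomial: s^3 - 8s^2 + 11s + 20 = (s - 5)(s - 4)(s + 1), so the eigenvalues are -1, 4, 5.
s=-1: eigenvector (0, 1, 0).
s=5: eigenvector (1, 1, 0).
s=4: eigenvector (0, 1, 1).
P = [[0, 1, 0], [1, 1, 1], [0, 0, 1]], D = diag(-1, 5, 4), P⁻¹ = [[-1, 1, -1], [1, 0, 0], [0, 0, 1]].
T³ = P·diag(-1, 125, 64)·P⁻¹ = [[125, 0, 0], [126, -1, 65], [0, 0, 64]].
The requested entry is 126.

126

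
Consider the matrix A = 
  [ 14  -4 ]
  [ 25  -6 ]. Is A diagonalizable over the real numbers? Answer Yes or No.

No

Characteristic polynomial: p(t) = t^2 - 8t + 16 = (t - 4)^2.
t = 4 has algebraic multiplicity 2; rank(A − 4I) = 1, so geometric multiplicity = 1.
Geometric multiplicity < algebraic multiplicity, so A is not diagonalizable.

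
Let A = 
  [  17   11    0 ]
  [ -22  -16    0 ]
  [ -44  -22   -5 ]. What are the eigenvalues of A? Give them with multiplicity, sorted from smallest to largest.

-5, -5, 6

Characteristic polynomial: p(λ) = λ^3 + 4λ^2 - 35λ - 150 = (λ - 6)(λ + 5)^2.
Roots (with multiplicity): -5, -5, 6.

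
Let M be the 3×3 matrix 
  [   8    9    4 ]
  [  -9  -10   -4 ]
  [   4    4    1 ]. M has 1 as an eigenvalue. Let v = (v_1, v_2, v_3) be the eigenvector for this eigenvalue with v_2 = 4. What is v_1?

M − 1I = [[7, 9, 4], [-9, -11, -4], [4, 4, 0]].
Solving (M − 1I)v = 0 gives the eigenspace spanned by (-4, 4, -2).
With v_2 = 4, v = (-4, 4, -2), so v_1 = -4.

-4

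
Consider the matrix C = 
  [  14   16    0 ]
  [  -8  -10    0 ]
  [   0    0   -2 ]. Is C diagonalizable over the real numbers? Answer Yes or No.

Characteristic polynomial: p(λ) = λ^3 - 2λ^2 - 20λ - 24 = (λ - 6)(λ + 2)^2.
λ = -2 has algebraic multiplicity 2; rank(C + 2I) = 1, so geometric multiplicity = 2.
Every eigenvalue has geometric = algebraic multiplicity, so C is diagonalizable.

Yes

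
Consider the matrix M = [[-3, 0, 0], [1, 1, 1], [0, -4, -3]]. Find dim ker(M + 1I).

1

M + 1I = [[-2, 0, 0], [1, 2, 1], [0, -4, -2]].
This matrix has rank 2, so its null space has dimension 3 − 2 = 1.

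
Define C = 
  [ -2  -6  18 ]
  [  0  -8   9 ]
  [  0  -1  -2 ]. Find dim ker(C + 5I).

C + 5I = [[3, -6, 18], [0, -3, 9], [0, -1, 3]].
This matrix has rank 2, so its null space has dimension 3 − 2 = 1.

1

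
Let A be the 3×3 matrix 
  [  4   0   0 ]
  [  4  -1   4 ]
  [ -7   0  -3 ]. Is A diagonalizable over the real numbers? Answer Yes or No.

Characteristic polynomial: p(μ) = μ^3 - 13μ - 12 = (μ - 4)(μ + 1)(μ + 3).
All 3 eigenvalues are distinct, so A is diagonalizable.

Yes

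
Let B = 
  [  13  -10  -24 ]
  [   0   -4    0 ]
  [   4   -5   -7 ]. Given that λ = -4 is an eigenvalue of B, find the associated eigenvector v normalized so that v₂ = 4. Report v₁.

8

B + 4I = [[17, -10, -24], [0, 0, 0], [4, -5, -3]].
Solving (B + 4I)v = 0 gives the eigenspace spanned by (8, 4, 4).
With v₂ = 4, v = (8, 4, 4), so v₁ = 8.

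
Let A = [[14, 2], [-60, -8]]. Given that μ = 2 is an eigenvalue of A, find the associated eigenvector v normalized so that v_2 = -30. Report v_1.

A − 2I = [[12, 2], [-60, -10]].
Solving (A − 2I)v = 0 gives the eigenspace spanned by (5, -30).
With v_2 = -30, v = (5, -30), so v_1 = 5.

5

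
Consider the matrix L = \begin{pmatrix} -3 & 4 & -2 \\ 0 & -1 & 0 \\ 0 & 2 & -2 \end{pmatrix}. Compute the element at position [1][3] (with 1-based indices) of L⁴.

Characteristic polynomial: s^3 + 6s^2 + 11s + 6 = (s + 1)(s + 2)(s + 3), so the eigenvalues are -3, -2, -1.
s=-3: eigenvector (1, 0, 0).
s=-1: eigenvector (0, 1, 2).
s=-2: eigenvector (-2, 0, 1).
P = [[1, 0, -2], [0, 1, 0], [0, 2, 1]], D = diag(-3, -1, -2), P⁻¹ = [[1, -4, 2], [0, 1, 0], [0, -2, 1]].
L⁴ = P·diag(81, 1, 16)·P⁻¹ = [[81, -260, 130], [0, 1, 0], [0, -30, 16]].
The requested entry is 130.

130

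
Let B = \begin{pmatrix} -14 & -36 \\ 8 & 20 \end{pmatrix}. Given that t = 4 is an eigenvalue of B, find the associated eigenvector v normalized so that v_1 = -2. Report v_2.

1

B − 4I = [[-18, -36], [8, 16]].
Solving (B − 4I)v = 0 gives the eigenspace spanned by (-2, 1).
With v_1 = -2, v = (-2, 1), so v_2 = 1.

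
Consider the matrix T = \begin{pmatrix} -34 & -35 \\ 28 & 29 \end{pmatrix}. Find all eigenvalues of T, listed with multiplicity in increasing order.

Characteristic polynomial: p(λ) = λ^2 + 5λ - 6 = (λ - 1)(λ + 6).
Roots (with multiplicity): -6, 1.

-6, 1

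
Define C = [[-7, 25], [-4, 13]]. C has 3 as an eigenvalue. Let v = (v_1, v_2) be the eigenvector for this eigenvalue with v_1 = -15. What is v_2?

C − 3I = [[-10, 25], [-4, 10]].
Solving (C − 3I)v = 0 gives the eigenspace spanned by (-15, -6).
With v_1 = -15, v = (-15, -6), so v_2 = -6.

-6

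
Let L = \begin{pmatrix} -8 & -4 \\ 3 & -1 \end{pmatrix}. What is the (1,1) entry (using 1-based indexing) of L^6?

50212

Characteristic polynomial: λ^2 + 9λ + 20 = (λ + 4)(λ + 5), so the eigenvalues are -5, -4.
λ=-5: eigenvector (4, -3).
λ=-4: eigenvector (-1, 1).
P = [[4, -1], [-3, 1]], D = diag(-5, -4), P⁻¹ = [[1, 1], [3, 4]].
L⁶ = P·diag(15625, 4096)·P⁻¹ = [[50212, 46116], [-34587, -30491]].
The requested entry is 50212.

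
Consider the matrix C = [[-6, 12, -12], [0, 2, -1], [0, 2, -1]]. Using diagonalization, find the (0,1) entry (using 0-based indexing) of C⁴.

Characteristic polynomial: μ^3 + 5μ^2 - 6μ = μ(μ - 1)(μ + 6), so the eigenvalues are -6, 0, 1.
μ=-6: eigenvector (1, 0, 0).
μ=0: eigenvector (2, -1, -2).
μ=1: eigenvector (0, 1, 1).
P = [[1, 2, 0], [0, -1, 1], [0, -2, 1]], D = diag(-6, 0, 1), P⁻¹ = [[1, -2, 2], [0, 1, -1], [0, 2, -1]].
C⁴ = P·diag(1296, 0, 1)·P⁻¹ = [[1296, -2592, 2592], [0, 2, -1], [0, 2, -1]].
The requested entry is -2592.

-2592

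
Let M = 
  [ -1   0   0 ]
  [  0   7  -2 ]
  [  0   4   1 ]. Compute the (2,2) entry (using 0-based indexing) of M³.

Characteristic polynomial: t^3 - 7t^2 + 7t + 15 = (t - 5)(t - 3)(t + 1), so the eigenvalues are -1, 3, 5.
t=5: eigenvector (0, 1, 1).
t=3: eigenvector (0, -1, -2).
t=-1: eigenvector (1, 0, 0).
P = [[0, 0, 1], [1, -1, 0], [1, -2, 0]], D = diag(5, 3, -1), P⁻¹ = [[0, 2, -1], [0, 1, -1], [1, 0, 0]].
M³ = P·diag(125, 27, -1)·P⁻¹ = [[-1, 0, 0], [0, 223, -98], [0, 196, -71]].
The requested entry is -71.

-71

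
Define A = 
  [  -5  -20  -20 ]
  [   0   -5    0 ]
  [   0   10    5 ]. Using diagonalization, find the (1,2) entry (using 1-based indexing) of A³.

Characteristic polynomial: t^3 + 5t^2 - 25t - 125 = (t - 5)(t + 5)^2, so the eigenvalues are -5, -5, 5.
t=-5: eigenvector (1, 0, 0).
t=-5: eigenvector (2, 1, -1).
t=5: eigenvector (-2, 0, 1).
P = [[1, 2, -2], [0, 1, 0], [0, -1, 1]], D = diag(-5, -5, 5), P⁻¹ = [[1, 0, 2], [0, 1, 0], [0, 1, 1]].
A³ = P·diag(-125, -125, 125)·P⁻¹ = [[-125, -500, -500], [0, -125, 0], [0, 250, 125]].
The requested entry is -500.

-500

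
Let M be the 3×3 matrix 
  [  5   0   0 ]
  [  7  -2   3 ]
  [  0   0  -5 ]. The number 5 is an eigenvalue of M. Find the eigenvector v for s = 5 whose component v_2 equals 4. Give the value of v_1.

4

M − 5I = [[0, 0, 0], [7, -7, 3], [0, 0, -10]].
Solving (M − 5I)v = 0 gives the eigenspace spanned by (4, 4, 0).
With v_2 = 4, v = (4, 4, 0), so v_1 = 4.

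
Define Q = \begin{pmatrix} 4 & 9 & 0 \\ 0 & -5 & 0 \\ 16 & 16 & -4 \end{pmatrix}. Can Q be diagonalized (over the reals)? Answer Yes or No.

Yes

Characteristic polynomial: p(t) = t^3 + 5t^2 - 16t - 80 = (t - 4)(t + 4)(t + 5).
All 3 eigenvalues are distinct, so Q is diagonalizable.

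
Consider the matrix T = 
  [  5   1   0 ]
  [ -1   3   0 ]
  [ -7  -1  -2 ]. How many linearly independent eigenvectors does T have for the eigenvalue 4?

1

T − 4I = [[1, 1, 0], [-1, -1, 0], [-7, -1, -6]].
This matrix has rank 2, so its null space has dimension 3 − 2 = 1.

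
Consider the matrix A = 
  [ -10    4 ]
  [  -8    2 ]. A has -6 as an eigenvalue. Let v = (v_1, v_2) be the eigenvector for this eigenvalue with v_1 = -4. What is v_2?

A + 6I = [[-4, 4], [-8, 8]].
Solving (A + 6I)v = 0 gives the eigenspace spanned by (-4, -4).
With v_1 = -4, v = (-4, -4), so v_2 = -4.

-4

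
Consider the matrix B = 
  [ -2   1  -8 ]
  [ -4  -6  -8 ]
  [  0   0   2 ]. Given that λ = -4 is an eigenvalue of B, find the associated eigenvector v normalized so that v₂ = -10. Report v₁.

B + 4I = [[2, 1, -8], [-4, -2, -8], [0, 0, 6]].
Solving (B + 4I)v = 0 gives the eigenspace spanned by (5, -10, 0).
With v₂ = -10, v = (5, -10, 0), so v₁ = 5.

5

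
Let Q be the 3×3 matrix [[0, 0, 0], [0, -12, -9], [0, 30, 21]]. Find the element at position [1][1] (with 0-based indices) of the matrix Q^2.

Characteristic polynomial: s^3 - 9s^2 + 18s = s(s - 6)(s - 3), so the eigenvalues are 0, 3, 6.
s=0: eigenvector (1, 0, 0).
s=6: eigenvector (0, 1, -2).
s=3: eigenvector (0, 3, -5).
P = [[1, 0, 0], [0, 1, 3], [0, -2, -5]], D = diag(0, 6, 3), P⁻¹ = [[1, 0, 0], [0, -5, -3], [0, 2, 1]].
Q² = P·diag(0, 36, 9)·P⁻¹ = [[0, 0, 0], [0, -126, -81], [0, 270, 171]].
The requested entry is -126.

-126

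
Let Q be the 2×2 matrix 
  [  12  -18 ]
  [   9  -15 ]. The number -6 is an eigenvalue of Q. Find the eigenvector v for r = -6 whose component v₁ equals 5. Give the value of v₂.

5

Q + 6I = [[18, -18], [9, -9]].
Solving (Q + 6I)v = 0 gives the eigenspace spanned by (5, 5).
With v₁ = 5, v = (5, 5), so v₂ = 5.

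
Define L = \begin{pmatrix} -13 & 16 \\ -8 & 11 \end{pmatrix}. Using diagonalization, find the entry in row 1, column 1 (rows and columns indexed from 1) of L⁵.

-6493

Characteristic polynomial: μ^2 + 2μ - 15 = (μ - 3)(μ + 5), so the eigenvalues are -5, 3.
μ=3: eigenvector (1, 1).
μ=-5: eigenvector (2, 1).
P = [[1, 2], [1, 1]], D = diag(3, -5), P⁻¹ = [[-1, 2], [1, -1]].
L⁵ = P·diag(243, -3125)·P⁻¹ = [[-6493, 6736], [-3368, 3611]].
The requested entry is -6493.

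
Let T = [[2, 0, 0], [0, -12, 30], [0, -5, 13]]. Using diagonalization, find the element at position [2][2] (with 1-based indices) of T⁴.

-114

Characteristic polynomial: λ^3 - 3λ^2 - 4λ + 12 = (λ - 3)(λ - 2)(λ + 2), so the eigenvalues are -2, 2, 3.
λ=2: eigenvector (1, 0, 0).
λ=-2: eigenvector (0, 3, 1).
λ=3: eigenvector (0, 2, 1).
P = [[1, 0, 0], [0, 3, 2], [0, 1, 1]], D = diag(2, -2, 3), P⁻¹ = [[1, 0, 0], [0, 1, -2], [0, -1, 3]].
T⁴ = P·diag(16, 16, 81)·P⁻¹ = [[16, 0, 0], [0, -114, 390], [0, -65, 211]].
The requested entry is -114.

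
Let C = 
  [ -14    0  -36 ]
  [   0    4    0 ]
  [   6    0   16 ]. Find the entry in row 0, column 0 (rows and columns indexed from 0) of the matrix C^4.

Characteristic polynomial: r^3 - 6r^2 + 32 = (r - 4)^2(r + 2), so the eigenvalues are -2, 4, 4.
r=-2: eigenvector (3, 0, -1).
r=4: eigenvector (0, 1, 0).
r=4: eigenvector (-2, 0, 1).
P = [[3, 0, -2], [0, 1, 0], [-1, 0, 1]], D = diag(-2, 4, 4), P⁻¹ = [[1, 0, 2], [0, 1, 0], [1, 0, 3]].
C⁴ = P·diag(16, 256, 256)·P⁻¹ = [[-464, 0, -1440], [0, 256, 0], [240, 0, 736]].
The requested entry is -464.

-464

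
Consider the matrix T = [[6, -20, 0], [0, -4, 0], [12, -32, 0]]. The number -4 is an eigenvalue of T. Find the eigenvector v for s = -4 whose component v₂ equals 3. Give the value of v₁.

T + 4I = [[10, -20, 0], [0, 0, 0], [12, -32, 4]].
Solving (T + 4I)v = 0 gives the eigenspace spanned by (6, 3, 6).
With v₂ = 3, v = (6, 3, 6), so v₁ = 6.

6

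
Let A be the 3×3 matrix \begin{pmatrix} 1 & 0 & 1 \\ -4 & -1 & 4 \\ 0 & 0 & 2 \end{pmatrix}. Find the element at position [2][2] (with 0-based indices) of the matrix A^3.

8

Characteristic polynomial: r^3 - 2r^2 - r + 2 = (r - 2)(r - 1)(r + 1), so the eigenvalues are -1, 1, 2.
r=1: eigenvector (1, -2, 0).
r=-1: eigenvector (0, 1, 0).
r=2: eigenvector (1, 0, 1).
P = [[1, 0, 1], [-2, 1, 0], [0, 0, 1]], D = diag(1, -1, 2), P⁻¹ = [[1, 0, -1], [2, 1, -2], [0, 0, 1]].
A³ = P·diag(1, -1, 8)·P⁻¹ = [[1, 0, 7], [-4, -1, 4], [0, 0, 8]].
The requested entry is 8.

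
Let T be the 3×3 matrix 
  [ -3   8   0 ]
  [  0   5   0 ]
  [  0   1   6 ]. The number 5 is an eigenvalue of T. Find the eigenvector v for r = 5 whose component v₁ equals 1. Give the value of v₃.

T − 5I = [[-8, 8, 0], [0, 0, 0], [0, 1, 1]].
Solving (T − 5I)v = 0 gives the eigenspace spanned by (1, 1, -1).
With v₁ = 1, v = (1, 1, -1), so v₃ = -1.

-1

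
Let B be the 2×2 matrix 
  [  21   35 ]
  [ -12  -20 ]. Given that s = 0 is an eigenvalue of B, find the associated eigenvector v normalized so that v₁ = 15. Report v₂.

B = [[21, 35], [-12, -20]].
Solving (B)v = 0 gives the eigenspace spanned by (15, -9).
With v₁ = 15, v = (15, -9), so v₂ = -9.

-9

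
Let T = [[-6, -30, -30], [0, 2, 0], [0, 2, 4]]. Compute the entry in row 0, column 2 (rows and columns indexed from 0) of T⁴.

3120

Characteristic polynomial: μ^3 - 28μ + 48 = (μ - 4)(μ - 2)(μ + 6), so the eigenvalues are -6, 2, 4.
μ=-6: eigenvector (1, 0, 0).
μ=4: eigenvector (-3, 0, 1).
μ=2: eigenvector (0, -1, 1).
P = [[1, -3, 0], [0, 0, -1], [0, 1, 1]], D = diag(-6, 4, 2), P⁻¹ = [[1, 3, 3], [0, 1, 1], [0, -1, 0]].
T⁴ = P·diag(1296, 256, 16)·P⁻¹ = [[1296, 3120, 3120], [0, 16, 0], [0, 240, 256]].
The requested entry is 3120.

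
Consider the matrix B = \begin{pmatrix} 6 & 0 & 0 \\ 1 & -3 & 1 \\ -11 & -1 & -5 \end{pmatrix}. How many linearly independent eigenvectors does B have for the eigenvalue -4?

B + 4I = [[10, 0, 0], [1, 1, 1], [-11, -1, -1]].
This matrix has rank 2, so its null space has dimension 3 − 2 = 1.

1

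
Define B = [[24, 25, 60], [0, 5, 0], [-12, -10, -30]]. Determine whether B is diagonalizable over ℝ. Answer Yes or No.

Characteristic polynomial: p(s) = s^3 + s^2 - 30s = s(s - 5)(s + 6).
All 3 eigenvalues are distinct, so B is diagonalizable.

Yes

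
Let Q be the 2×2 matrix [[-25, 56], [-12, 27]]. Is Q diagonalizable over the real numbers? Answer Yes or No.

Characteristic polynomial: p(μ) = μ^2 - 2μ - 3 = (μ - 3)(μ + 1).
All 2 eigenvalues are distinct, so Q is diagonalizable.

Yes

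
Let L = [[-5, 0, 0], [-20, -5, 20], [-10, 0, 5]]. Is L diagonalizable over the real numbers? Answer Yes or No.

Characteristic polynomial: p(t) = t^3 + 5t^2 - 25t - 125 = (t - 5)(t + 5)^2.
t = -5 has algebraic multiplicity 2; rank(L + 5I) = 1, so geometric multiplicity = 2.
Every eigenvalue has geometric = algebraic multiplicity, so L is diagonalizable.

Yes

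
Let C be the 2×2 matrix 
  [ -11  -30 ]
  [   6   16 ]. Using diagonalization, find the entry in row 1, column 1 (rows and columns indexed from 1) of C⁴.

-1019

Characteristic polynomial: s^2 - 5s + 4 = (s - 4)(s - 1), so the eigenvalues are 1, 4.
s=1: eigenvector (5, -2).
s=4: eigenvector (-2, 1).
P = [[5, -2], [-2, 1]], D = diag(1, 4), P⁻¹ = [[1, 2], [2, 5]].
C⁴ = P·diag(1, 256)·P⁻¹ = [[-1019, -2550], [510, 1276]].
The requested entry is -1019.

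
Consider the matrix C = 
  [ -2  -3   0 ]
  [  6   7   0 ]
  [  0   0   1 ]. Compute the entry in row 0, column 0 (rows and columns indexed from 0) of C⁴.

-254

Characteristic polynomial: r^3 - 6r^2 + 9r - 4 = (r - 4)(r - 1)^2, so the eigenvalues are 1, 1, 4.
r=4: eigenvector (-1, 2, 0).
r=1: eigenvector (-1, 1, 0).
r=1: eigenvector (1, -1, 1).
P = [[-1, -1, 1], [2, 1, -1], [0, 0, 1]], D = diag(4, 1, 1), P⁻¹ = [[1, 1, 0], [-2, -1, 1], [0, 0, 1]].
C⁴ = P·diag(256, 1, 1)·P⁻¹ = [[-254, -255, 0], [510, 511, 0], [0, 0, 1]].
The requested entry is -254.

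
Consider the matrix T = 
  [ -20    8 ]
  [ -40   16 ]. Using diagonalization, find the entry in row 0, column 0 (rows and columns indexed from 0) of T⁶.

Characteristic polynomial: λ^2 + 4λ = λ(λ + 4), so the eigenvalues are -4, 0.
λ=0: eigenvector (2, 5).
λ=-4: eigenvector (-1, -2).
P = [[2, -1], [5, -2]], D = diag(0, -4), P⁻¹ = [[-2, 1], [-5, 2]].
T⁶ = P·diag(0, 4096)·P⁻¹ = [[20480, -8192], [40960, -16384]].
The requested entry is 20480.

20480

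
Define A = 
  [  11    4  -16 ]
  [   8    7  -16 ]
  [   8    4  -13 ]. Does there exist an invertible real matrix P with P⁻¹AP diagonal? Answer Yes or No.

Yes

Characteristic polynomial: p(μ) = μ^3 - 5μ^2 + 3μ + 9 = (μ - 3)^2(μ + 1).
μ = 3 has algebraic multiplicity 2; rank(A − 3I) = 1, so geometric multiplicity = 2.
Every eigenvalue has geometric = algebraic multiplicity, so A is diagonalizable.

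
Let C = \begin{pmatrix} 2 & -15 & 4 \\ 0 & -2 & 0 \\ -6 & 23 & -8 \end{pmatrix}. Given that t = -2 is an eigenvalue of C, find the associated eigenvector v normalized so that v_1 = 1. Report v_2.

C + 2I = [[4, -15, 4], [0, 0, 0], [-6, 23, -6]].
Solving (C + 2I)v = 0 gives the eigenspace spanned by (1, 0, -1).
With v_1 = 1, v = (1, 0, -1), so v_2 = 0.

0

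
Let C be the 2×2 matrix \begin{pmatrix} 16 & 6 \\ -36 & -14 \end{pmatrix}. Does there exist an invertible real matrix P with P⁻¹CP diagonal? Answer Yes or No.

Yes

Characteristic polynomial: p(λ) = λ^2 - 2λ - 8 = (λ - 4)(λ + 2).
All 2 eigenvalues are distinct, so C is diagonalizable.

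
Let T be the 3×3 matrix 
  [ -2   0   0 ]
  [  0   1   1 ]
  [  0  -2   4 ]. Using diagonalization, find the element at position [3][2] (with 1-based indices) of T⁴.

-130

Characteristic polynomial: μ^3 - 3μ^2 - 4μ + 12 = (μ - 3)(μ - 2)(μ + 2), so the eigenvalues are -2, 2, 3.
μ=-2: eigenvector (1, 0, 0).
μ=3: eigenvector (0, -1, -2).
μ=2: eigenvector (0, 1, 1).
P = [[1, 0, 0], [0, -1, 1], [0, -2, 1]], D = diag(-2, 3, 2), P⁻¹ = [[1, 0, 0], [0, 1, -1], [0, 2, -1]].
T⁴ = P·diag(16, 81, 16)·P⁻¹ = [[16, 0, 0], [0, -49, 65], [0, -130, 146]].
The requested entry is -130.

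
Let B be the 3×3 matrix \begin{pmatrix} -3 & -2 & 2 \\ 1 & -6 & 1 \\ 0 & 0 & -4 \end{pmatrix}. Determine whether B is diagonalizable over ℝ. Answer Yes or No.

Characteristic polynomial: p(λ) = λ^3 + 13λ^2 + 56λ + 80 = (λ + 4)^2(λ + 5).
λ = -4 has algebraic multiplicity 2; rank(B + 4I) = 2, so geometric multiplicity = 1.
Geometric multiplicity < algebraic multiplicity, so B is not diagonalizable.

No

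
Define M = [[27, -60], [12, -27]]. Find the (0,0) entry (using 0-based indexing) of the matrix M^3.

Characteristic polynomial: s^2 - 9 = (s - 3)(s + 3), so the eigenvalues are -3, 3.
s=3: eigenvector (5, 2).
s=-3: eigenvector (2, 1).
P = [[5, 2], [2, 1]], D = diag(3, -3), P⁻¹ = [[1, -2], [-2, 5]].
M³ = P·diag(27, -27)·P⁻¹ = [[243, -540], [108, -243]].
The requested entry is 243.

243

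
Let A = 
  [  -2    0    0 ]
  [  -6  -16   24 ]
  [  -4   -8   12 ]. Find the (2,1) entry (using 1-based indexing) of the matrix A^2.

12

Characteristic polynomial: μ^3 + 6μ^2 + 8μ = μ(μ + 2)(μ + 4), so the eigenvalues are -4, -2, 0.
μ=-2: eigenvector (1, 3, 2).
μ=0: eigenvector (0, -3, -2).
μ=-4: eigenvector (0, 2, 1).
P = [[1, 0, 0], [3, -3, 2], [2, -2, 1]], D = diag(-2, 0, -4), P⁻¹ = [[1, 0, 0], [1, 1, -2], [0, 2, -3]].
A² = P·diag(4, 0, 16)·P⁻¹ = [[4, 0, 0], [12, 64, -96], [8, 32, -48]].
The requested entry is 12.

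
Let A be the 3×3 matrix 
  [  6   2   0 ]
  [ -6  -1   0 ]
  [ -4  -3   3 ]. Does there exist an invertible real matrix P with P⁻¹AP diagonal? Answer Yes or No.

No

Characteristic polynomial: p(λ) = λ^3 - 8λ^2 + 21λ - 18 = (λ - 3)^2(λ - 2).
λ = 3 has algebraic multiplicity 2; rank(A − 3I) = 2, so geometric multiplicity = 1.
Geometric multiplicity < algebraic multiplicity, so A is not diagonalizable.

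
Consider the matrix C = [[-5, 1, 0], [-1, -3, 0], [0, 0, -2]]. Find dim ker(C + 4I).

C + 4I = [[-1, 1, 0], [-1, 1, 0], [0, 0, 2]].
This matrix has rank 2, so its null space has dimension 3 − 2 = 1.

1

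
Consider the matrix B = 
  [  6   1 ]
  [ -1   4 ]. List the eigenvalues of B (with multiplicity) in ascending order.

Characteristic polynomial: p(λ) = λ^2 - 10λ + 25 = (λ - 5)^2.
Roots (with multiplicity): 5, 5.

5, 5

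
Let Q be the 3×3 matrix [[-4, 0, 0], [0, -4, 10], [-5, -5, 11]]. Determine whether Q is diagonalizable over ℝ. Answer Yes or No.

Characteristic polynomial: p(λ) = λ^3 - 3λ^2 - 22λ + 24 = (λ - 6)(λ - 1)(λ + 4).
All 3 eigenvalues are distinct, so Q is diagonalizable.

Yes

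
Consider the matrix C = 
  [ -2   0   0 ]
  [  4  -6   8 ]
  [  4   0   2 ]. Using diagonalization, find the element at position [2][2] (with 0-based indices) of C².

4

Characteristic polynomial: s^3 + 6s^2 - 4s - 24 = (s - 2)(s + 2)(s + 6), so the eigenvalues are -6, -2, 2.
s=2: eigenvector (0, 1, 1).
s=-6: eigenvector (0, 1, 0).
s=-2: eigenvector (1, -1, -1).
P = [[0, 0, 1], [1, 1, -1], [1, 0, -1]], D = diag(2, -6, -2), P⁻¹ = [[1, 0, 1], [0, 1, -1], [1, 0, 0]].
C² = P·diag(4, 36, 4)·P⁻¹ = [[4, 0, 0], [0, 36, -32], [0, 0, 4]].
The requested entry is 4.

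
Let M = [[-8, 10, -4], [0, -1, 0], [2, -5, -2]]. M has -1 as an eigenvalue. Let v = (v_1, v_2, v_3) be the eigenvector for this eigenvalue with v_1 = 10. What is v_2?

M + 1I = [[-7, 10, -4], [0, 0, 0], [2, -5, -1]].
Solving (M + 1I)v = 0 gives the eigenspace spanned by (10, 5, -5).
With v_1 = 10, v = (10, 5, -5), so v_2 = 5.

5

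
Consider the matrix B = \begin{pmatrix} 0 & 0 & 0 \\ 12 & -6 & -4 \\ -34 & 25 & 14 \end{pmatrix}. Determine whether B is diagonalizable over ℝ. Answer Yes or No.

No

Characteristic polynomial: p(λ) = λ^3 - 8λ^2 + 16λ = λ(λ - 4)^2.
λ = 4 has algebraic multiplicity 2; rank(B − 4I) = 2, so geometric multiplicity = 1.
Geometric multiplicity < algebraic multiplicity, so B is not diagonalizable.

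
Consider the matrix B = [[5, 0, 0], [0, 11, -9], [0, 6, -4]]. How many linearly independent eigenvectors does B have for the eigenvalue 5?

2

B − 5I = [[0, 0, 0], [0, 6, -9], [0, 6, -9]].
This matrix has rank 1, so its null space has dimension 3 − 1 = 2.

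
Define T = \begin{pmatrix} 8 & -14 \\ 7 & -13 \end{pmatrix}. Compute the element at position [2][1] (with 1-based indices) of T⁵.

Characteristic polynomial: r^2 + 5r - 6 = (r - 1)(r + 6), so the eigenvalues are -6, 1.
r=1: eigenvector (2, 1).
r=-6: eigenvector (1, 1).
P = [[2, 1], [1, 1]], D = diag(1, -6), P⁻¹ = [[1, -1], [-1, 2]].
T⁵ = P·diag(1, -7776)·P⁻¹ = [[7778, -15554], [7777, -15553]].
The requested entry is 7777.

7777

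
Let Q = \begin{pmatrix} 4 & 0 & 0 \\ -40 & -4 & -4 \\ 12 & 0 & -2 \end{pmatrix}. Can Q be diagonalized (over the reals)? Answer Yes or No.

Yes

Characteristic polynomial: p(t) = t^3 + 2t^2 - 16t - 32 = (t - 4)(t + 2)(t + 4).
All 3 eigenvalues are distinct, so Q is diagonalizable.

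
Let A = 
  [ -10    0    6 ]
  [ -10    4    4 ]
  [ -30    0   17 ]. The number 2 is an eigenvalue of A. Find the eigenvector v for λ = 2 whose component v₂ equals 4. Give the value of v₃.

A − 2I = [[-12, 0, 6], [-10, 2, 4], [-30, 0, 15]].
Solving (A − 2I)v = 0 gives the eigenspace spanned by (4, 4, 8).
With v₂ = 4, v = (4, 4, 8), so v₃ = 8.

8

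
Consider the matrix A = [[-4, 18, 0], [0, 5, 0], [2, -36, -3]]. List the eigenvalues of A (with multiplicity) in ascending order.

Characteristic polynomial: p(r) = r^3 + 2r^2 - 23r - 60 = (r - 5)(r + 3)(r + 4).
Roots (with multiplicity): -4, -3, 5.

-4, -3, 5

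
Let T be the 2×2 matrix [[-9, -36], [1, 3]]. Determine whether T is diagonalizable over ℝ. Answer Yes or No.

Characteristic polynomial: p(r) = r^2 + 6r + 9 = (r + 3)^2.
r = -3 has algebraic multiplicity 2; rank(T + 3I) = 1, so geometric multiplicity = 1.
Geometric multiplicity < algebraic multiplicity, so T is not diagonalizable.

No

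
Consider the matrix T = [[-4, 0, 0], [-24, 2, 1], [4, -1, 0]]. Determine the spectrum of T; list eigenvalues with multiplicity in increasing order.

-4, 1, 1

Characteristic polynomial: p(μ) = μ^3 + 2μ^2 - 7μ + 4 = (μ - 1)^2(μ + 4).
Roots (with multiplicity): -4, 1, 1.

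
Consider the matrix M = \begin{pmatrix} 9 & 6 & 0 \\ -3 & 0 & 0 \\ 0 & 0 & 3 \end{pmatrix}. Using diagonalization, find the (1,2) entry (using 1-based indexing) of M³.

Characteristic polynomial: λ^3 - 12λ^2 + 45λ - 54 = (λ - 6)(λ - 3)^2, so the eigenvalues are 3, 3, 6.
λ=3: eigenvector (1, -1, 0).
λ=6: eigenvector (2, -1, 0).
λ=3: eigenvector (2, -2, 1).
P = [[1, 2, 2], [-1, -1, -2], [0, 0, 1]], D = diag(3, 6, 3), P⁻¹ = [[-1, -2, -2], [1, 1, 0], [0, 0, 1]].
M³ = P·diag(27, 216, 27)·P⁻¹ = [[405, 378, 0], [-189, -162, 0], [0, 0, 27]].
The requested entry is 378.

378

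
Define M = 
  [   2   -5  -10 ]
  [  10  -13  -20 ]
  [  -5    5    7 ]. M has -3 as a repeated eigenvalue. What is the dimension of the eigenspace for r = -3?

M + 3I = [[5, -5, -10], [10, -10, -20], [-5, 5, 10]].
This matrix has rank 1, so its null space has dimension 3 − 1 = 2.

2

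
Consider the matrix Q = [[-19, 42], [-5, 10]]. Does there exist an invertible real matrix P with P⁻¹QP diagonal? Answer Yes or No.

Characteristic polynomial: p(λ) = λ^2 + 9λ + 20 = (λ + 4)(λ + 5).
All 2 eigenvalues are distinct, so Q is diagonalizable.

Yes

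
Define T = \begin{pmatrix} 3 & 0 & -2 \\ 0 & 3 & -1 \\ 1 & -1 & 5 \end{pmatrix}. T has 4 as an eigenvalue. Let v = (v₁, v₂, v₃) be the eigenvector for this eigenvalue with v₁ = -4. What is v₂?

T − 4I = [[-1, 0, -2], [0, -1, -1], [1, -1, 1]].
Solving (T − 4I)v = 0 gives the eigenspace spanned by (-4, -2, 2).
With v₁ = -4, v = (-4, -2, 2), so v₂ = -2.

-2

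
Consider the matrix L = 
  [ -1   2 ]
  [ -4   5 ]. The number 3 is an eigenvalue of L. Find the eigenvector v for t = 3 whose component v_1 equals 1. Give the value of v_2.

L − 3I = [[-4, 2], [-4, 2]].
Solving (L − 3I)v = 0 gives the eigenspace spanned by (1, 2).
With v_1 = 1, v = (1, 2), so v_2 = 2.

2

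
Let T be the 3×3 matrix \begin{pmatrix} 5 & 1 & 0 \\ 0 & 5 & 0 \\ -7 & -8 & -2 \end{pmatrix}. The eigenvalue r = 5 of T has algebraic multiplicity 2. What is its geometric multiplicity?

1

T − 5I = [[0, 1, 0], [0, 0, 0], [-7, -8, -7]].
This matrix has rank 2, so its null space has dimension 3 − 2 = 1.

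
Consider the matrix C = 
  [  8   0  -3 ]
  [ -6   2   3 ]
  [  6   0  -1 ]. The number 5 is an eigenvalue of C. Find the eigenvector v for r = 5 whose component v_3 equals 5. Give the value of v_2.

C − 5I = [[3, 0, -3], [-6, -3, 3], [6, 0, -6]].
Solving (C − 5I)v = 0 gives the eigenspace spanned by (5, -5, 5).
With v_3 = 5, v = (5, -5, 5), so v_2 = -5.

-5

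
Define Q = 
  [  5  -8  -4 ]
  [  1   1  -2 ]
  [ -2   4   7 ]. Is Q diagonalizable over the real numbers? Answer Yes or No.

Characteristic polynomial: p(s) = s^3 - 13s^2 + 55s - 75 = (s - 5)^2(s - 3).
s = 5 has algebraic multiplicity 2; rank(Q − 5I) = 2, so geometric multiplicity = 1.
Geometric multiplicity < algebraic multiplicity, so Q is not diagonalizable.

No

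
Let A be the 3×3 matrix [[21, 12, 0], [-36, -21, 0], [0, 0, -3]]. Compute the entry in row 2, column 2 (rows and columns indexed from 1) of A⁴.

81

Characteristic polynomial: s^3 + 3s^2 - 9s - 27 = (s - 3)(s + 3)^2, so the eigenvalues are -3, -3, 3.
s=-3: eigenvector (1, -2, 0).
s=3: eigenvector (2, -3, 0).
s=-3: eigenvector (0, 0, 1).
P = [[1, 2, 0], [-2, -3, 0], [0, 0, 1]], D = diag(-3, 3, -3), P⁻¹ = [[-3, -2, 0], [2, 1, 0], [0, 0, 1]].
A⁴ = P·diag(81, 81, 81)·P⁻¹ = [[81, 0, 0], [0, 81, 0], [0, 0, 81]].
The requested entry is 81.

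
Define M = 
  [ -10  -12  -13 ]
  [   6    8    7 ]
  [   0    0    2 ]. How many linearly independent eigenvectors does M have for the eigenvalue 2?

M − 2I = [[-12, -12, -13], [6, 6, 7], [0, 0, 0]].
This matrix has rank 2, so its null space has dimension 3 − 2 = 1.

1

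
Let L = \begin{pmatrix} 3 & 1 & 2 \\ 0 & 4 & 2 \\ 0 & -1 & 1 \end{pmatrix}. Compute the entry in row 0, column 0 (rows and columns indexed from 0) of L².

Characteristic polynomial: λ^3 - 8λ^2 + 21λ - 18 = (λ - 3)^2(λ - 2), so the eigenvalues are 2, 3, 3.
λ=3: eigenvector (1, 0, 0).
λ=2: eigenvector (-1, -1, 1).
λ=3: eigenvector (0, -2, 1).
P = [[1, -1, 0], [0, -1, -2], [0, 1, 1]], D = diag(3, 2, 3), P⁻¹ = [[1, 1, 2], [0, 1, 2], [0, -1, -1]].
L² = P·diag(9, 4, 9)·P⁻¹ = [[9, 5, 10], [0, 14, 10], [0, -5, -1]].
The requested entry is 9.

9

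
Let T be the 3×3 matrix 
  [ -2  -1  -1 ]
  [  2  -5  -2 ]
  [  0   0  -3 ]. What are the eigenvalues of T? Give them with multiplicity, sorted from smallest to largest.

-4, -3, -3

Characteristic polynomial: p(r) = r^3 + 10r^2 + 33r + 36 = (r + 3)^2(r + 4).
Roots (with multiplicity): -4, -3, -3.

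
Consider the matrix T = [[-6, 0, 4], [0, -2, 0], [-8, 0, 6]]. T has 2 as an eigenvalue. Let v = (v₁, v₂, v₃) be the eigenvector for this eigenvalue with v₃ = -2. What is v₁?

-1

T − 2I = [[-8, 0, 4], [0, -4, 0], [-8, 0, 4]].
Solving (T − 2I)v = 0 gives the eigenspace spanned by (-1, 0, -2).
With v₃ = -2, v = (-1, 0, -2), so v₁ = -1.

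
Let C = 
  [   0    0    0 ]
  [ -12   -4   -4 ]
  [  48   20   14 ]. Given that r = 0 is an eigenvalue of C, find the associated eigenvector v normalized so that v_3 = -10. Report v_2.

C = [[0, 0, 0], [-12, -4, -4], [48, 20, 14]].
Solving (C)v = 0 gives the eigenspace spanned by (5, -5, -10).
With v_3 = -10, v = (5, -5, -10), so v_2 = -5.

-5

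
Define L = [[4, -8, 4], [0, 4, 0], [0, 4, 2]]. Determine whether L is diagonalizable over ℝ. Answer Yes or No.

Yes

Characteristic polynomial: p(μ) = μ^3 - 10μ^2 + 32μ - 32 = (μ - 4)^2(μ - 2).
μ = 4 has algebraic multiplicity 2; rank(L − 4I) = 1, so geometric multiplicity = 2.
Every eigenvalue has geometric = algebraic multiplicity, so L is diagonalizable.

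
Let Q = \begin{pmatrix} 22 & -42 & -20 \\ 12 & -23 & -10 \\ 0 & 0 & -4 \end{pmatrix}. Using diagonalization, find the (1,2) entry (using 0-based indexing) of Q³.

-130

Characteristic polynomial: s^3 + 5s^2 + 2s - 8 = (s - 1)(s + 2)(s + 4), so the eigenvalues are -4, -2, 1.
s=-2: eigenvector (-7, -4, 0).
s=1: eigenvector (2, 1, 0).
s=-4: eigenvector (4, 2, 1).
P = [[-7, 2, 4], [-4, 1, 2], [0, 0, 1]], D = diag(-2, 1, -4), P⁻¹ = [[1, -2, 0], [4, -7, -2], [0, 0, 1]].
Q³ = P·diag(-8, 1, -64)·P⁻¹ = [[64, -126, -260], [36, -71, -130], [0, 0, -64]].
The requested entry is -130.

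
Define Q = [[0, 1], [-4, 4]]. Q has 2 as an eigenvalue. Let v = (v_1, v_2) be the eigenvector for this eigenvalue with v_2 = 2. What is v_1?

1

Q − 2I = [[-2, 1], [-4, 2]].
Solving (Q − 2I)v = 0 gives the eigenspace spanned by (1, 2).
With v_2 = 2, v = (1, 2), so v_1 = 1.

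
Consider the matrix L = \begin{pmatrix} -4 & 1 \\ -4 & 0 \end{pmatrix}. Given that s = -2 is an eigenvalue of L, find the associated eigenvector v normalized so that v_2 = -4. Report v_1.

-2

L + 2I = [[-2, 1], [-4, 2]].
Solving (L + 2I)v = 0 gives the eigenspace spanned by (-2, -4).
With v_2 = -4, v = (-2, -4), so v_1 = -2.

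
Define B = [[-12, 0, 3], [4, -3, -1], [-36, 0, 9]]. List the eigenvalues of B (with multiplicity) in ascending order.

Characteristic polynomial: p(t) = t^3 + 6t^2 + 9t = t(t + 3)^2.
Roots (with multiplicity): -3, -3, 0.

-3, -3, 0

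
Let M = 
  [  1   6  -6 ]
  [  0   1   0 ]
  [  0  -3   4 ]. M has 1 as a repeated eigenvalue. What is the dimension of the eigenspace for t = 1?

M − 1I = [[0, 6, -6], [0, 0, 0], [0, -3, 3]].
This matrix has rank 1, so its null space has dimension 3 − 1 = 2.

2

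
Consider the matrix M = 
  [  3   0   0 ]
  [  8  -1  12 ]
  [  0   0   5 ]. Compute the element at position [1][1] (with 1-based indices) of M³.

27

Characteristic polynomial: λ^3 - 7λ^2 + 7λ + 15 = (λ - 5)(λ - 3)(λ + 1), so the eigenvalues are -1, 3, 5.
λ=3: eigenvector (1, 2, 0).
λ=5: eigenvector (0, 2, 1).
λ=-1: eigenvector (0, 1, 0).
P = [[1, 0, 0], [2, 2, 1], [0, 1, 0]], D = diag(3, 5, -1), P⁻¹ = [[1, 0, 0], [0, 0, 1], [-2, 1, -2]].
M³ = P·diag(27, 125, -1)·P⁻¹ = [[27, 0, 0], [56, -1, 252], [0, 0, 125]].
The requested entry is 27.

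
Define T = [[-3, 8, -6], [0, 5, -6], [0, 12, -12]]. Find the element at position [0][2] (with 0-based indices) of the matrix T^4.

Characteristic polynomial: r^3 + 10r^2 + 33r + 36 = (r + 3)^2(r + 4), so the eigenvalues are -4, -3, -3.
r=-3: eigenvector (1, 0, 0).
r=-3: eigenvector (-3, -3, -4).
r=-4: eigenvector (-2, -2, -3).
P = [[1, -3, -2], [0, -3, -2], [0, -4, -3]], D = diag(-3, -3, -4), P⁻¹ = [[1, -1, 0], [0, -3, 2], [0, 4, -3]].
T⁴ = P·diag(81, 81, 256)·P⁻¹ = [[81, -1400, 1050], [0, -1319, 1050], [0, -2100, 1656]].
The requested entry is 1050.

1050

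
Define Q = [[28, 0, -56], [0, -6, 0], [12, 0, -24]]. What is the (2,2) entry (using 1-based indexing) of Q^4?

Characteristic polynomial: λ^3 + 2λ^2 - 24λ = λ(λ - 4)(λ + 6), so the eigenvalues are -6, 0, 4.
λ=4: eigenvector (7, 0, 3).
λ=-6: eigenvector (0, 1, 0).
λ=0: eigenvector (2, 0, 1).
P = [[7, 0, 2], [0, 1, 0], [3, 0, 1]], D = diag(4, -6, 0), P⁻¹ = [[1, 0, -2], [0, 1, 0], [-3, 0, 7]].
Q⁴ = P·diag(256, 1296, 0)·P⁻¹ = [[1792, 0, -3584], [0, 1296, 0], [768, 0, -1536]].
The requested entry is 1296.

1296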